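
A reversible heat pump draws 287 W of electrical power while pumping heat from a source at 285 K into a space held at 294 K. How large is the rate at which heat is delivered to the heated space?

Reversible heating COP: COP_HP = T_H/(T_H − T_C) = 294.00/9.00 = 32.6667.
Q_H = COP_HP · W = 32.6667 × 287 = 9380 W.

Q̇_H ≈ 9380 W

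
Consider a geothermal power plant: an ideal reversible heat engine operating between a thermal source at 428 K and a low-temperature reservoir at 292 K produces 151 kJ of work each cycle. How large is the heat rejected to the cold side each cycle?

Q_C ≈ 324 kJ

Since the cycle is reversible, η = 1 − T_C/T_H = 1 − 292.00/428.00 = 0.3178.
Since Q_C/Q_H = T_C/T_H and Q_H = W/η, Q_C = W·T_C/(T_H − T_C) = 151 × 292.00/136.00 = 324 kJ.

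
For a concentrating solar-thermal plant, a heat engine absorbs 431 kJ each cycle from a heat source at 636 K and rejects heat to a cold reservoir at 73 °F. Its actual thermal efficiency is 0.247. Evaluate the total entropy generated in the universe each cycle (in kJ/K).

T_C = 73 °F → (73 − 32) × 5/9 = 22.78 °C = 295.93 K.
W = η·Q_H = 0.247 × 431 = 106.5 kJ, so Q_C = Q_H − W = 324.5 kJ.
The hot reservoir loses entropy Q_H/T_H = 431/636.00 = 0.6777 kJ/K; the cold reservoir gains Q_C/T_C = 324.5/295.93 = 1.097 kJ/K.
ΔS_univ = −Q_H/T_H + Q_C/T_C = 0.4190 kJ/K (> 0, since η = 0.247 < η_Carnot = 0.535).

ΔS_univ ≈ 0.4190 kJ/K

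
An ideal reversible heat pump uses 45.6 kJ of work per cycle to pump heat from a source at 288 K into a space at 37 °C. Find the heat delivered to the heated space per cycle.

Q_H ≈ 639 kJ

T_H = 37 °C → 37 + 273.15 = 310.15 K.
The Carnot heat-pump COP is COP_HP = T_H/(T_H − T_C) = 310.15/22.15 = 14.0023.
Q_H = COP_HP · W = 14.0023 × 45.6 = 639 kJ.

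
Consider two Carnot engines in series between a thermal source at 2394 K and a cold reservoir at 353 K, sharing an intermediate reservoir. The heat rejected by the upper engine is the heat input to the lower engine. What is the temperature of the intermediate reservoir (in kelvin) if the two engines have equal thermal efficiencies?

Equal efficiencies require 1 − T_m/T_H = 1 − T_C/T_m, i.e. T_m/T_H = T_C/T_m, so T_m = √(T_H·T_C) = √(2394.00 × 353.00) = 919.3 K.

T_m ≈ 919.3 K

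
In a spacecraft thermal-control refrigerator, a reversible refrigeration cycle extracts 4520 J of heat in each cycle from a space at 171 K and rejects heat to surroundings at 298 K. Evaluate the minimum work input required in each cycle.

The reversible coefficient of performance is COP_R = T_C/(T_H − T_C) = 171.00/127.00 = 1.3465.
W = Q_C/COP_R = 4520/1.3465 = 3360 J.

W_in ≈ 3360 J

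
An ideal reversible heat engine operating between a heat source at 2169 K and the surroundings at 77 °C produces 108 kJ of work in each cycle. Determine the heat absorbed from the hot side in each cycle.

T_C = 77 °C → 77 + 273.15 = 350.15 K.
The Carnot efficiency is η = 1 − T_C/T_H = 1 − 350.15/2169.00 = 0.8386.
Q_H = W/η = 108/0.8386 = 129 kJ.

Q_H ≈ 129 kJ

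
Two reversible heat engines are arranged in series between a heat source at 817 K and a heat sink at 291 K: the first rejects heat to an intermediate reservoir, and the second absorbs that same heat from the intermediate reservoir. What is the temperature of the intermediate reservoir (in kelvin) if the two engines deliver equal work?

For reversible stages Q_m = Q_H·(T_m/T_H). Setting W₁ = Q_H(1 − T_m/T_H) equal to W₂ = Q_m(1 − T_C/T_m) = Q_H·(T_m − T_C)/T_H gives T_H − T_m = T_m − T_C, so T_m = (T_H + T_C)/2 = (817.00 + 291.00)/2 = 554 K.

T_m ≈ 554 K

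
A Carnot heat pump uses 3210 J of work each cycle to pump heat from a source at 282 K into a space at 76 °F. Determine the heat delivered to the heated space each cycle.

T_H = 76 °F → (76 − 32) × 5/9 = 24.44 °C = 297.59 K.
COP_HP = T_H/(T_H − T_C) = 297.59/15.59 = 19.0834.
Q_H = COP_HP · W = 19.0834 × 3210 = 61300 J.

Q_H ≈ 61300 J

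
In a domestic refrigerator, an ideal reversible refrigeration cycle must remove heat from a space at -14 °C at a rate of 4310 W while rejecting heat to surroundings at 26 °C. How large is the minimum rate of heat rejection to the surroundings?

Q̇_H ≈ 4975 W

T_H = 26 °C → 26 + 273.15 = 299.15 K.
T_C = -14 °C → -14 + 273.15 = 259.15 K.
For a reversible cycle Q_H/Q_C = T_H/T_C, so Q_H = Q_C·T_H/T_C = 4310 × 299.15/259.15 = 4975 W.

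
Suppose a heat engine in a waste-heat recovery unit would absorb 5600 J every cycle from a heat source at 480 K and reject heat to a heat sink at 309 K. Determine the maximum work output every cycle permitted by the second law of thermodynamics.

W_max ≈ 1990 J

By the Carnot theorem, η_max = 1 − T_C/T_H = 1 − 309.00/480.00 = 0.3562.
W_max = η_max · Q_H = 0.3562 × 5600 = 1990 J.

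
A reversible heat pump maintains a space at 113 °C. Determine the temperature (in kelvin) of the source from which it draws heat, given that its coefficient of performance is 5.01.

T_H = 113 °C → 113 + 273.15 = 386.15 K.
COP_HP = T_H/(T_H − T_C) ⇒ T_C = T_H·(COP_HP − 1)/COP_HP = 386.15 × (5.01 − 1)/5.01 = 309 K.

T_C ≈ 309 K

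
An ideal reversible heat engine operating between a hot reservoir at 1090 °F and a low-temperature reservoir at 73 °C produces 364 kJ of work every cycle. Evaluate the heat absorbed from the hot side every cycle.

Q_H ≈ 609 kJ

T_H = 1090 °F → (1090 − 32) × 5/9 = 587.78 °C = 860.93 K.
T_C = 73 °C → 73 + 273.15 = 346.15 K.
Carnot efficiency: η = 1 − T_C/T_H = 1 − 346.15/860.93 = 0.5979.
Q_H = W/η = 364/0.5979 = 609 kJ.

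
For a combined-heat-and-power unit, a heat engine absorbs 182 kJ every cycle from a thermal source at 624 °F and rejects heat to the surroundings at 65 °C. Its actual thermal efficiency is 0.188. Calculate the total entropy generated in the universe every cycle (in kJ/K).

ΔS_univ ≈ 0.135 kJ/K

T_H = 624 °F → (624 − 32) × 5/9 = 328.89 °C = 602.04 K.
T_C = 65 °C → 65 + 273.15 = 338.15 K.
W = η·Q_H = 0.188 × 182 = 34.22 kJ, so Q_C = Q_H − W = 147.8 kJ.
Reservoir entropy changes: ΔS_H = −Q_H/T_H = −182/602.04 = -0.3023 kJ/K and ΔS_C = +Q_C/T_C = 147.8/338.15 = 0.4370 kJ/K.
ΔS_univ = −Q_H/T_H + Q_C/T_C = 0.135 kJ/K (> 0, since η = 0.188 < η_Carnot = 0.438).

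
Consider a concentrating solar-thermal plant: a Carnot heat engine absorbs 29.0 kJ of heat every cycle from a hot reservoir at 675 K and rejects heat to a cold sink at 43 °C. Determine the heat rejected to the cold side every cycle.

Q_C ≈ 13.6 kJ

T_C = 43 °C → 43 + 273.15 = 316.15 K.
Since the cycle is reversible, η = 1 − T_C/T_H = 1 − 316.15/675.00 = 0.5316.
For a reversible cycle Q_C/Q_H = T_C/T_H, so Q_C = 29.0 × 316.15/675.00 = 13.6 kJ.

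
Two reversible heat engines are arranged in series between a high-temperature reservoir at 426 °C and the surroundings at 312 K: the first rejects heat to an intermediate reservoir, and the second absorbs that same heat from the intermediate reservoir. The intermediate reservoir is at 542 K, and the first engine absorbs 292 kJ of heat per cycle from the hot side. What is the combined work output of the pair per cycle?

W_total ≈ 162 kJ

T_H = 426 °C → 426 + 273.15 = 699.15 K.
Two reversible stages in series are equivalent to a single Carnot engine between T_H and T_C, so η_total = 1 − T_C/T_H = 1 − 312.00/699.15 = 0.5537.
W_total = η_total · Q_H = 0.5537 × 292 = 162 kJ.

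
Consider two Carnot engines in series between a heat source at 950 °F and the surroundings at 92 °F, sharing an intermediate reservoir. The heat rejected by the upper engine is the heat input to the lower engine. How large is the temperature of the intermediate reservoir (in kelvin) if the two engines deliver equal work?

T_m ≈ 544.8 K

T_H = 950 °F → (950 − 32) × 5/9 = 510.00 °C = 783.15 K.
T_C = 92 °F → (92 − 32) × 5/9 = 33.33 °C = 306.48 K.
For reversible stages Q_m = Q_H·(T_m/T_H). Setting W₁ = Q_H(1 − T_m/T_H) equal to W₂ = Q_m(1 − T_C/T_m) = Q_H·(T_m − T_C)/T_H gives T_H − T_m = T_m − T_C, so T_m = (T_H + T_C)/2 = (783.15 + 306.48)/2 = 544.8 K.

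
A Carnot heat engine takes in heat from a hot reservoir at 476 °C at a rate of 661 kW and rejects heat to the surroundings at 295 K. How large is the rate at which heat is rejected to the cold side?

Q̇_C ≈ 260 kW

T_H = 476 °C → 476 + 273.15 = 749.15 K.
Since the cycle is reversible, η = 1 − T_C/T_H = 1 − 295.00/749.15 = 0.6062.
For a reversible cycle Q_C/Q_H = T_C/T_H, so Q_C = 661 × 295.00/749.15 = 260 kW.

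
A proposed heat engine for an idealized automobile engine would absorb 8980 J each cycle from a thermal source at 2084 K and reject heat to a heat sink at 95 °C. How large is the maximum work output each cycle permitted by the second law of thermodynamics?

T_C = 95 °C → 95 + 273.15 = 368.15 K.
No engine can exceed the Carnot limit: η_max = 1 − T_C/T_H = 1 − 368.15/2084.00 = 0.8233.
W_max = η_max · Q_H = 0.8233 × 8980 = 7394 J.

W_max ≈ 7394 J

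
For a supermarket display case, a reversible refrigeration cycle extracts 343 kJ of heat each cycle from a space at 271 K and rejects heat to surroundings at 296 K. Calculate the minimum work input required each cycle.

W_in ≈ 31.64 kJ

COP_R = T_C/(T_H − T_C) = 271.00/25.00 = 10.8400.
W = Q_C/COP_R = 343/10.8400 = 31.64 kJ.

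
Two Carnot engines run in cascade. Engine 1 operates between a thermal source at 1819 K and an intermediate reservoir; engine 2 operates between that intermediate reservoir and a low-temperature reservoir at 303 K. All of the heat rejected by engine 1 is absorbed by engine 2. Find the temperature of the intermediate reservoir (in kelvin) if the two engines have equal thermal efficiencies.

Equal efficiencies require 1 − T_m/T_H = 1 − T_C/T_m, i.e. T_m/T_H = T_C/T_m, so T_m = √(T_H·T_C) = √(1819.00 × 303.00) = 742 K.

T_m ≈ 742 K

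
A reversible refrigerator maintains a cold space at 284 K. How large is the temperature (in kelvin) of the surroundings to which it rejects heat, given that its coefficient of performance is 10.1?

COP_R = T_C/(T_H − T_C) ⇒ T_H = T_C·(1 + 1/COP_R) = 284.00 × (1 + 1/10.1) = 312 K.

T_H ≈ 312 K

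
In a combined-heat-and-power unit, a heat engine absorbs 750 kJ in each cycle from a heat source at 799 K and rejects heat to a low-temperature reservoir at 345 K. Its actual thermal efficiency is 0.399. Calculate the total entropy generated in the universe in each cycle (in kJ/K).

W = η·Q_H = 0.399 × 750 = 299.2 kJ, so Q_C = Q_H − W = 450.8 kJ.
Reservoir entropy changes: ΔS_H = −Q_H/T_H = −750/799.00 = -0.9387 kJ/K and ΔS_C = +Q_C/T_C = 450.8/345.00 = 1.307 kJ/K.
ΔS_univ = −Q_H/T_H + Q_C/T_C = 0.368 kJ/K (> 0, since η = 0.399 < η_Carnot = 0.568).

ΔS_univ ≈ 0.368 kJ/K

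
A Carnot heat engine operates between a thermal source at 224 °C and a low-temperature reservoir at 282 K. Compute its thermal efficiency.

η ≈ 0.433

T_H = 224 °C → 224 + 273.15 = 497.15 K.
For a reversible engine, η = 1 − T_C/T_H = 1 − 282.00/497.15 = 0.433.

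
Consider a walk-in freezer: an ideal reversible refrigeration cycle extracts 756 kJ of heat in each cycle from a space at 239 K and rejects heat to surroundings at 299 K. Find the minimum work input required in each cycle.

The reversible coefficient of performance is COP_R = T_C/(T_H − T_C) = 239.00/60.00 = 3.9833.
W = Q_C/COP_R = 756/3.9833 = 189.8 kJ.

W_in ≈ 189.8 kJ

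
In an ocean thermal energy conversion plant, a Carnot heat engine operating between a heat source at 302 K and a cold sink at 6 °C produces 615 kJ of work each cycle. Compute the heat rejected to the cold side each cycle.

T_C = 6 °C → 6 + 273.15 = 279.15 K.
Since the cycle is reversible, η = 1 − T_C/T_H = 1 − 279.15/302.00 = 0.0757.
Since Q_C/Q_H = T_C/T_H and Q_H = W/η, Q_C = W·T_C/(T_H − T_C) = 615 × 279.15/22.85 = 7510 kJ.

Q_C ≈ 7510 kJ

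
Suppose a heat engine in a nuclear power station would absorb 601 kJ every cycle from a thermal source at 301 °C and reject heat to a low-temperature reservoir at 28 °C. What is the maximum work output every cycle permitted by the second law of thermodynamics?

W_max ≈ 285.8 kJ

T_H = 301 °C → 301 + 273.15 = 574.15 K.
T_C = 28 °C → 28 + 273.15 = 301.15 K.
By the Carnot theorem, η_max = 1 − T_C/T_H = 1 − 301.15/574.15 = 0.4755.
W_max = η_max · Q_H = 0.4755 × 601 = 285.8 kJ.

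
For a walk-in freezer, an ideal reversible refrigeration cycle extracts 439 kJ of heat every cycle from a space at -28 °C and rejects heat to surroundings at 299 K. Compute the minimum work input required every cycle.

W_in ≈ 96.43 kJ

T_C = -28 °C → -28 + 273.15 = 245.15 K.
The reversible coefficient of performance is COP_R = T_C/(T_H − T_C) = 245.15/53.85 = 4.5525.
W = Q_C/COP_R = 439/4.5525 = 96.43 kJ.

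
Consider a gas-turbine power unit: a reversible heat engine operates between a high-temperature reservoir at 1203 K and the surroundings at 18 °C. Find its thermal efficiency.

η ≈ 0.758

T_C = 18 °C → 18 + 273.15 = 291.15 K.
Carnot efficiency: η = 1 − T_C/T_H = 1 − 291.15/1203.00 = 0.758.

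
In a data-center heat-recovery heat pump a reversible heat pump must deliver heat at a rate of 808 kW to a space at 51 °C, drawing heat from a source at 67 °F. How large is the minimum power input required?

T_H = 51 °C → 51 + 273.15 = 324.15 K.
T_C = 67 °F → (67 − 32) × 5/9 = 19.44 °C = 292.59 K.
Reversible heating COP: COP_HP = T_H/(T_H − T_C) = 324.15/31.56 = 10.2724.
W = Q_H/COP_HP = 808/10.2724 = 78.7 kW.

Ẇ_in ≈ 78.7 kW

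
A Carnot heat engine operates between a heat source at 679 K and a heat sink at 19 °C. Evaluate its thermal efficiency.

T_C = 19 °C → 19 + 273.15 = 292.15 K.
η_rev = 1 − T_C/T_H = 1 − 292.15/679.00 = 0.570.

η ≈ 0.570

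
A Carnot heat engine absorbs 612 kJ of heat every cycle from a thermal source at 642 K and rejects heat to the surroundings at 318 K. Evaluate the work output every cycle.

For a reversible engine, η = 1 − T_C/T_H = 1 − 318.00/642.00 = 0.5047.
W = η·Q_H = 0.5047 × 612 = 309 kJ.

W ≈ 309 kJ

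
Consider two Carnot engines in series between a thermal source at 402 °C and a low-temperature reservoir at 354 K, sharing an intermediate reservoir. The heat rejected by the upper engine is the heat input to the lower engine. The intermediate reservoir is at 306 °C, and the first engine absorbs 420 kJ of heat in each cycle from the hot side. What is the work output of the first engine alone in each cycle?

T_H = 402 °C → 402 + 273.15 = 675.15 K.
T_m = 306 °C → 306 + 273.15 = 579.15 K.
First-stage efficiency η₁ = 1 − T_m/T_H = 1 − 579.15/675.15 = 0.1422.
W₁ = η₁·Q_H = 0.1422 × 420 = 59.7 kJ.

W₁ ≈ 59.7 kJ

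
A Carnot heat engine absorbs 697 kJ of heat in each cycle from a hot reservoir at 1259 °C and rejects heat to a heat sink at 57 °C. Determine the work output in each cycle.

T_H = 1259 °C → 1259 + 273.15 = 1532.15 K.
T_C = 57 °C → 57 + 273.15 = 330.15 K.
η_rev = 1 − T_C/T_H = 1 − 330.15/1532.15 = 0.7845.
W = η·Q_H = 0.7845 × 697 = 547 kJ.

W ≈ 547 kJ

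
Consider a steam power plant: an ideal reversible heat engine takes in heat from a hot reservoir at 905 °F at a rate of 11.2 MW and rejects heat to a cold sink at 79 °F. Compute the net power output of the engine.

T_H = 905 °F → (905 − 32) × 5/9 = 485.00 °C = 758.15 K.
T_C = 79 °F → (79 − 32) × 5/9 = 26.11 °C = 299.26 K.
For a reversible engine, η = 1 − T_C/T_H = 1 − 299.26/758.15 = 0.6053.
W = η·Q_H = 0.6053 × 11.2 = 6.779 MW.

Ẇ ≈ 6.779 MW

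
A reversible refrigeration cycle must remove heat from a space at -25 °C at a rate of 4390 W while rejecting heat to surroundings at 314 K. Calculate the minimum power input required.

T_C = -25 °C → -25 + 273.15 = 248.15 K.
COP_R = T_C/(T_H − T_C) = 248.15/65.85 = 3.7684.
W = Q_C/COP_R = 4390/3.7684 = 1165 W.

Ẇ_in ≈ 1165 W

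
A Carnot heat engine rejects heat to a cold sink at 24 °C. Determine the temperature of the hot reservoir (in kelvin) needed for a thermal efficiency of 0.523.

T_C = 24 °C → 24 + 273.15 = 297.15 K.
From η = 1 − T_C/T_H, solving for T_H gives T_H = T_C/(1 − η) = 297.15/(1 − 0.523) = 623 K.

T_H ≈ 623 K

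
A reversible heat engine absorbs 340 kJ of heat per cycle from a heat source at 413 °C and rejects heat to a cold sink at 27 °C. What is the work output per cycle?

W ≈ 191.3 kJ

T_H = 413 °C → 413 + 273.15 = 686.15 K.
T_C = 27 °C → 27 + 273.15 = 300.15 K.
For a reversible engine, η = 1 − T_C/T_H = 1 − 300.15/686.15 = 0.5626.
W = η·Q_H = 0.5626 × 340 = 191.3 kJ.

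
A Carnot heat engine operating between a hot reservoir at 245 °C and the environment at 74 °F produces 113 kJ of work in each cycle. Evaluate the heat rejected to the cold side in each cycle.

Q_C ≈ 151 kJ

T_H = 245 °C → 245 + 273.15 = 518.15 K.
T_C = 74 °F → (74 − 32) × 5/9 = 23.33 °C = 296.48 K.
The Carnot efficiency is η = 1 − T_C/T_H = 1 − 296.48/518.15 = 0.4278.
Since Q_C/Q_H = T_C/T_H and Q_H = W/η, Q_C = W·T_C/(T_H − T_C) = 113 × 296.48/221.67 = 151 kJ.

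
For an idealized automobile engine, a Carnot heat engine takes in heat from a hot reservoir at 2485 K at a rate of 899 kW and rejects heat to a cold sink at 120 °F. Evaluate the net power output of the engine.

Ẇ ≈ 782 kW

T_C = 120 °F → (120 − 32) × 5/9 = 48.89 °C = 322.04 K.
Carnot efficiency: η = 1 − T_C/T_H = 1 − 322.04/2485.00 = 0.8704.
W = η·Q_H = 0.8704 × 899 = 782 kW.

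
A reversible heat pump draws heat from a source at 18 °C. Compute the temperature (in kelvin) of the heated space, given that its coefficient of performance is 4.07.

T_C = 18 °C → 18 + 273.15 = 291.15 K.
COP_HP = T_H/(T_H − T_C) ⇒ T_H = T_C·COP_HP/(COP_HP − 1) = 291.15 × 4.07/(4.07 − 1) = 386 K.

T_H ≈ 386 K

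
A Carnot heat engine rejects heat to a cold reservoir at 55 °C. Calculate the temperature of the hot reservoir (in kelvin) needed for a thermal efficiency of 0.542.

T_C = 55 °C → 55 + 273.15 = 328.15 K.
From η = 1 − T_C/T_H, solving for T_H gives T_H = T_C/(1 − η) = 328.15/(1 − 0.542) = 716 K.

T_H ≈ 716 K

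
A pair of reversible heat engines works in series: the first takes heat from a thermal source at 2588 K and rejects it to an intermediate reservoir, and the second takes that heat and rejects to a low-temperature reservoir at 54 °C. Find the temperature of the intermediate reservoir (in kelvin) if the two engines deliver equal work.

T_m ≈ 1460 K

T_C = 54 °C → 54 + 273.15 = 327.15 K.
For reversible stages Q_m = Q_H·(T_m/T_H). Setting W₁ = Q_H(1 − T_m/T_H) equal to W₂ = Q_m(1 − T_C/T_m) = Q_H·(T_m − T_C)/T_H gives T_H − T_m = T_m − T_C, so T_m = (T_H + T_C)/2 = (2588.00 + 327.15)/2 = 1460 K.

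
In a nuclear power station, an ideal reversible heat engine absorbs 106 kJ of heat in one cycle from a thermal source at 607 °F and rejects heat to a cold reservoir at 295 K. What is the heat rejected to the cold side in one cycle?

Q_C ≈ 52.8 kJ

T_H = 607 °F → (607 − 32) × 5/9 = 319.44 °C = 592.59 K.
The Carnot efficiency is η = 1 − T_C/T_H = 1 − 295.00/592.59 = 0.5022.
For a reversible cycle Q_C/Q_H = T_C/T_H, so Q_C = 106 × 295.00/592.59 = 52.8 kJ.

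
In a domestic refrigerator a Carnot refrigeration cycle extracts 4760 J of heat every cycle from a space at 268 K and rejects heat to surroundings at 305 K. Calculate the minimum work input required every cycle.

W_in ≈ 657 J

The reversible coefficient of performance is COP_R = T_C/(T_H − T_C) = 268.00/37.00 = 7.2432.
W = Q_C/COP_R = 4760/7.2432 = 657 J.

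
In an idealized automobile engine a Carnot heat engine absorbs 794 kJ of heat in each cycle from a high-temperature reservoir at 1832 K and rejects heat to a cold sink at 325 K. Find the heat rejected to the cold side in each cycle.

Q_C ≈ 141 kJ

Since the cycle is reversible, η = 1 − T_C/T_H = 1 − 325.00/1832.00 = 0.8226.
For a reversible cycle Q_C/Q_H = T_C/T_H, so Q_C = 794 × 325.00/1832.00 = 141 kJ.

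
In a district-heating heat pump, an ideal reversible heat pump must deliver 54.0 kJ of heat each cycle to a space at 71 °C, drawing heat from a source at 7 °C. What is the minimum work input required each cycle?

T_H = 71 °C → 71 + 273.15 = 344.15 K.
T_C = 7 °C → 7 + 273.15 = 280.15 K.
Reversible heating COP: COP_HP = T_H/(T_H − T_C) = 344.15/64.00 = 5.3773.
W = Q_H/COP_HP = 54.0/5.3773 = 10.04 kJ.

W_in ≈ 10.04 kJ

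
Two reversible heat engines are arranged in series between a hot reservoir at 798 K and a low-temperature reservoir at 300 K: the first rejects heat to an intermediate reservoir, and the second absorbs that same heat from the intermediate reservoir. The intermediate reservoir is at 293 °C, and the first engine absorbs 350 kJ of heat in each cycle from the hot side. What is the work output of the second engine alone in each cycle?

W₂ ≈ 117 kJ

T_m = 293 °C → 293 + 273.15 = 566.15 K.
Heat entering the second stage: Q_m = Q_H·(T_m/T_H) = 350 × 566.15/798.00 = 248 kJ.
Second-stage efficiency η₂ = 1 − T_C/T_m = 1 − 300.00/566.15 = 0.4701, so W₂ = η₂·Q_m = 117 kJ.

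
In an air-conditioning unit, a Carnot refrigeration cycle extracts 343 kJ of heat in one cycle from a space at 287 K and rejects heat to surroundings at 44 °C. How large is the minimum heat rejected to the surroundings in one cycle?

Q_H ≈ 379 kJ

T_H = 44 °C → 44 + 273.15 = 317.15 K.
For a reversible cycle Q_H/Q_C = T_H/T_C, so Q_H = Q_C·T_H/T_C = 343 × 317.15/287.00 = 379 kJ.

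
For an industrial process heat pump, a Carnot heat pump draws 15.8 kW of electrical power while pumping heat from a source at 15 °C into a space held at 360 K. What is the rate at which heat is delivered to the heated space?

T_C = 15 °C → 15 + 273.15 = 288.15 K.
For a reversible heat pump, COP_HP = T_H/(T_H − T_C) = 360.00/71.85 = 5.0104.
Q_H = COP_HP · W = 5.0104 × 15.8 = 79.2 kW.

Q̇_H ≈ 79.2 kW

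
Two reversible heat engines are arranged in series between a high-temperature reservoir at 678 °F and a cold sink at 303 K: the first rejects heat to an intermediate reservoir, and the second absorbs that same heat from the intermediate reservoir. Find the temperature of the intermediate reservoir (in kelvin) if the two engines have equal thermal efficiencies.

T_H = 678 °F → (678 − 32) × 5/9 = 358.89 °C = 632.04 K.
Equal efficiencies require 1 − T_m/T_H = 1 − T_C/T_m, i.e. T_m/T_H = T_C/T_m, so T_m = √(T_H·T_C) = √(632.04 × 303.00) = 437.6 K.

T_m ≈ 437.6 K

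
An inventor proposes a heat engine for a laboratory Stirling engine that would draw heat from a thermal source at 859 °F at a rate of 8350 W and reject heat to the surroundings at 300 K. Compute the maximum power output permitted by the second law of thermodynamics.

T_H = 859 °F → (859 − 32) × 5/9 = 459.44 °C = 732.59 K.
By the Carnot theorem, η_max = 1 − T_C/T_H = 1 − 300.00/732.59 = 0.5905.
W_max = η_max · Q_H = 0.5905 × 8350 = 4931 W.

Ẇ_max ≈ 4931 W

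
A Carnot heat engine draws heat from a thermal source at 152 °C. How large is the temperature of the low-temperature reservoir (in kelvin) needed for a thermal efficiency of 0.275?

T_C ≈ 308.2 K

T_H = 152 °C → 152 + 273.15 = 425.15 K.
From η = 1 − T_C/T_H, T_C = T_H·(1 − η) = 425.15 × (1 − 0.275) = 308.2 K.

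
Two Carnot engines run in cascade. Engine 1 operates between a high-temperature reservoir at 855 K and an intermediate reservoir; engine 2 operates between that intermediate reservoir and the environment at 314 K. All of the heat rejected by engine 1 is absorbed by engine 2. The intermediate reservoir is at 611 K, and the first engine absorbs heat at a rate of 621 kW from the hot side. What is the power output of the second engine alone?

Heat entering the second stage: Q_m = Q_H·(T_m/T_H) = 621 × 611.00/855.00 = 444 kW.
Second-stage efficiency η₂ = 1 − T_C/T_m = 1 − 314.00/611.00 = 0.4861, so W₂ = η₂·Q_m = 216 kW.

Ẇ₂ ≈ 216 kW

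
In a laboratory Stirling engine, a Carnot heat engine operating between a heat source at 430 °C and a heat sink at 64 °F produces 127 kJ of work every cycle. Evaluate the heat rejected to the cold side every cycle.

Q_C ≈ 89.6 kJ

T_H = 430 °C → 430 + 273.15 = 703.15 K.
T_C = 64 °F → (64 − 32) × 5/9 = 17.78 °C = 290.93 K.
Since the cycle is reversible, η = 1 − T_C/T_H = 1 − 290.93/703.15 = 0.5863.
Since Q_C/Q_H = T_C/T_H and Q_H = W/η, Q_C = W·T_C/(T_H − T_C) = 127 × 290.93/412.22 = 89.6 kJ.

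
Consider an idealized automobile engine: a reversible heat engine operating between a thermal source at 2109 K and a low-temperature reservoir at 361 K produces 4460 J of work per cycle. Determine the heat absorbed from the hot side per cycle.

Q_H ≈ 5381 J

Carnot efficiency: η = 1 − T_C/T_H = 1 − 361.00/2109.00 = 0.8288.
Q_H = W/η = 4460/0.8288 = 5381 J.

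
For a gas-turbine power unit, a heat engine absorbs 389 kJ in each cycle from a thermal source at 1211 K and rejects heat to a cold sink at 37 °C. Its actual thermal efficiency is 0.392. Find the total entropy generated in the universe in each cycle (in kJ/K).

ΔS_univ ≈ 0.441 kJ/K

T_C = 37 °C → 37 + 273.15 = 310.15 K.
W = η·Q_H = 0.392 × 389 = 152.5 kJ, so Q_C = Q_H − W = 236.5 kJ.
Reservoir entropy changes: ΔS_H = −Q_H/T_H = −389/1211.00 = -0.3212 kJ/K and ΔS_C = +Q_C/T_C = 236.5/310.15 = 0.7626 kJ/K.
ΔS_univ = −Q_H/T_H + Q_C/T_C = 0.441 kJ/K (> 0, since η = 0.392 < η_Carnot = 0.744).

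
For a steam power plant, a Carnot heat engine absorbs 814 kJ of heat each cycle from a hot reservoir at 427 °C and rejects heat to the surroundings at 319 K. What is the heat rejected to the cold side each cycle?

T_H = 427 °C → 427 + 273.15 = 700.15 K.
For a reversible engine, η = 1 − T_C/T_H = 1 − 319.00/700.15 = 0.5444.
For a reversible cycle Q_C/Q_H = T_C/T_H, so Q_C = 814 × 319.00/700.15 = 371 kJ.

Q_C ≈ 371 kJ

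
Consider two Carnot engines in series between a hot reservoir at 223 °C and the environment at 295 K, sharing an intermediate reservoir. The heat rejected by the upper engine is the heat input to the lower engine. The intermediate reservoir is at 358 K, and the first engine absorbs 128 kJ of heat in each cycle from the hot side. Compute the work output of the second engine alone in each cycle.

T_H = 223 °C → 223 + 273.15 = 496.15 K.
Heat entering the second stage: Q_m = Q_H·(T_m/T_H) = 128 × 358.00/496.15 = 92.4 kJ.
Second-stage efficiency η₂ = 1 − T_C/T_m = 1 − 295.00/358.00 = 0.1760, so W₂ = η₂·Q_m = 16.3 kJ.

W₂ ≈ 16.3 kJ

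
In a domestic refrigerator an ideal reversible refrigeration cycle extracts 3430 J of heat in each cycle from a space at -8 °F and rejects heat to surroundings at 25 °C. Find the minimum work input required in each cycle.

W_in ≈ 645 J

T_H = 25 °C → 25 + 273.15 = 298.15 K.
T_C = -8 °F → (-8 − 32) × 5/9 = -22.22 °C = 250.93 K.
For a reversible refrigerator, COP_R = T_C/(T_H − T_C) = 250.93/47.22 = 5.3138.
W = Q_C/COP_R = 3430/5.3138 = 645 J.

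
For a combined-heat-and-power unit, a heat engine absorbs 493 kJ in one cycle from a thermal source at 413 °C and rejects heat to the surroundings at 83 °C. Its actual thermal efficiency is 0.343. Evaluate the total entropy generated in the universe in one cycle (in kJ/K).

T_H = 413 °C → 413 + 273.15 = 686.15 K.
T_C = 83 °C → 83 + 273.15 = 356.15 K.
W = η·Q_H = 0.343 × 493 = 169.1 kJ, so Q_C = Q_H − W = 323.9 kJ.
Entropy balance on the reservoirs: −Q_H/T_H = -0.7185 kJ/K, +Q_C/T_C = 0.9095 kJ/K.
ΔS_univ = −Q_H/T_H + Q_C/T_C = 0.191 kJ/K (> 0, since η = 0.343 < η_Carnot = 0.481).

ΔS_univ ≈ 0.191 kJ/K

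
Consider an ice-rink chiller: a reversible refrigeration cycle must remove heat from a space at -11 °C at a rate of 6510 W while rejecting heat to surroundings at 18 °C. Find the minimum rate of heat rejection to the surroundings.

Q̇_H ≈ 7230 W

T_H = 18 °C → 18 + 273.15 = 291.15 K.
T_C = -11 °C → -11 + 273.15 = 262.15 K.
For a reversible cycle Q_H/Q_C = T_H/T_C, so Q_H = Q_C·T_H/T_C = 6510 × 291.15/262.15 = 7230 W.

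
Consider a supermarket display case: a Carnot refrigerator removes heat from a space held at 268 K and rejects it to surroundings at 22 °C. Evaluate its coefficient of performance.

T_H = 22 °C → 22 + 273.15 = 295.15 K.
Carnot COP: COP_R = T_C/(T_H − T_C) = 268.00/(295.15 − 268.00) = 9.87.

COP_R ≈ 9.87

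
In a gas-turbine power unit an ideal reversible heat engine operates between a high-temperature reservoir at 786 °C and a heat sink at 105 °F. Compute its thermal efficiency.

η ≈ 0.7038

T_H = 786 °C → 786 + 273.15 = 1059.15 K.
T_C = 105 °F → (105 − 32) × 5/9 = 40.56 °C = 313.71 K.
For a reversible engine, η = 1 − T_C/T_H = 1 − 313.71/1059.15 = 0.7038.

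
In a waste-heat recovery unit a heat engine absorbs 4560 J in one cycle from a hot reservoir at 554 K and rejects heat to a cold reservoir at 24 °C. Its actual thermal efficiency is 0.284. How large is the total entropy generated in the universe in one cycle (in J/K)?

ΔS_univ ≈ 2.757 J/K

T_C = 24 °C → 24 + 273.15 = 297.15 K.
W = η·Q_H = 0.284 × 4560 = 1295 J, so Q_C = Q_H − W = 3265 J.
Entropy balance on the reservoirs: −Q_H/T_H = -8.231 J/K, +Q_C/T_C = 10.99 J/K.
ΔS_univ = −Q_H/T_H + Q_C/T_C = 2.757 J/K (> 0, since η = 0.284 < η_Carnot = 0.464).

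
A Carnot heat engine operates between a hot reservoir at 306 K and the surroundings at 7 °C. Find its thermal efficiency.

η ≈ 0.0845

T_C = 7 °C → 7 + 273.15 = 280.15 K.
Carnot efficiency: η = 1 − T_C/T_H = 1 − 280.15/306.00 = 0.0845.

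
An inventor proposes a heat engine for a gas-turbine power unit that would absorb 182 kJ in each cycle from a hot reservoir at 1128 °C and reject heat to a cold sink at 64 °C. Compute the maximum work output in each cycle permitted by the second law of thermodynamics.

W_max ≈ 138.2 kJ

T_H = 1128 °C → 1128 + 273.15 = 1401.15 K.
T_C = 64 °C → 64 + 273.15 = 337.15 K.
No engine can exceed the Carnot limit: η_max = 1 − T_C/T_H = 1 − 337.15/1401.15 = 0.7594.
W_max = η_max · Q_H = 0.7594 × 182 = 138.2 kJ.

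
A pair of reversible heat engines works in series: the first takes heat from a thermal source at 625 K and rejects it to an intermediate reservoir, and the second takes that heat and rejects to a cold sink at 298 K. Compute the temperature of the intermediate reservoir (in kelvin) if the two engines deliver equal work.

T_m ≈ 461.5 K

For reversible stages Q_m = Q_H·(T_m/T_H). Setting W₁ = Q_H(1 − T_m/T_H) equal to W₂ = Q_m(1 − T_C/T_m) = Q_H·(T_m − T_C)/T_H gives T_H − T_m = T_m − T_C, so T_m = (T_H + T_C)/2 = (625.00 + 298.00)/2 = 461.5 K.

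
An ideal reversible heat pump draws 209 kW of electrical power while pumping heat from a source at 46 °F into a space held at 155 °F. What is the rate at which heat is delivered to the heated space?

Q̇_H ≈ 1179 kW

T_H = 155 °F → (155 − 32) × 5/9 = 68.33 °C = 341.48 K.
T_C = 46 °F → (46 − 32) × 5/9 = 7.78 °C = 280.93 K.
The Carnot heat-pump COP is COP_HP = T_H/(T_H − T_C) = 341.48/60.56 = 5.6392.
Q_H = COP_HP · W = 5.6392 × 209 = 1179 kW.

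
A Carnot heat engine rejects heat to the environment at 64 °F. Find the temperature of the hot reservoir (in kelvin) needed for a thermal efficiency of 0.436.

T_H ≈ 516 K

T_C = 64 °F → (64 − 32) × 5/9 = 17.78 °C = 290.93 K.
From η = 1 − T_C/T_H, solving for T_H gives T_H = T_C/(1 − η) = 290.93/(1 − 0.436) = 516 K.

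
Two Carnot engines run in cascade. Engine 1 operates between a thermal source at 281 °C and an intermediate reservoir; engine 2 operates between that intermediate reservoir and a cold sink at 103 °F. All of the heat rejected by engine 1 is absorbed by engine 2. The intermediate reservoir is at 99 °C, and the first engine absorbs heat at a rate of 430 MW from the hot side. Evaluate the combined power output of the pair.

Ẇ_total ≈ 187 MW

T_H = 281 °C → 281 + 273.15 = 554.15 K.
T_C = 103 °F → (103 − 32) × 5/9 = 39.44 °C = 312.59 K.
Two reversible stages in series are equivalent to a single Carnot engine between T_H and T_C, so η_total = 1 − T_C/T_H = 1 − 312.59/554.15 = 0.4359.
W_total = η_total · Q_H = 0.4359 × 430 = 187 MW.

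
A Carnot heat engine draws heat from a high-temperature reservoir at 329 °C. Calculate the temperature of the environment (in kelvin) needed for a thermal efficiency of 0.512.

T_C ≈ 294 K

T_H = 329 °C → 329 + 273.15 = 602.15 K.
From η = 1 − T_C/T_H, T_C = T_H·(1 − η) = 602.15 × (1 − 0.512) = 294 K.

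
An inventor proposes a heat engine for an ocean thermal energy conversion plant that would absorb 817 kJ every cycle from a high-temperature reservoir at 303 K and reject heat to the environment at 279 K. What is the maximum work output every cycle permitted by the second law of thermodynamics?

W_max ≈ 64.71 kJ

The second-law ceiling is the Carnot efficiency, η_max = 1 − T_C/T_H = 1 − 279.00/303.00 = 0.0792.
W_max = η_max · Q_H = 0.0792 × 817 = 64.71 kJ.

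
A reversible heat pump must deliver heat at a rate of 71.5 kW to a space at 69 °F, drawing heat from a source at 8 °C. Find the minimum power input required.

T_H = 69 °F → (69 − 32) × 5/9 = 20.56 °C = 293.71 K.
T_C = 8 °C → 8 + 273.15 = 281.15 K.
Reversible heating COP: COP_HP = T_H/(T_H − T_C) = 293.71/12.56 = 23.3925.
W = Q_H/COP_HP = 71.5/23.3925 = 3.06 kW.

Ẇ_in ≈ 3.06 kW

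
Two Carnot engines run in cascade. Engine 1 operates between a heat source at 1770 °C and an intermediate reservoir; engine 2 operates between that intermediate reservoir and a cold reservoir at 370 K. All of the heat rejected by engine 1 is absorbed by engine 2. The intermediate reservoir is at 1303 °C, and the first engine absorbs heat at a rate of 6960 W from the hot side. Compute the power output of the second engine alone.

T_H = 1770 °C → 1770 + 273.15 = 2043.15 K.
T_m = 1303 °C → 1303 + 273.15 = 1576.15 K.
Heat entering the second stage: Q_m = Q_H·(T_m/T_H) = 6960 × 1576.15/2043.15 = 5370 W.
Second-stage efficiency η₂ = 1 − T_C/T_m = 1 − 370.00/1576.15 = 0.7653, so W₂ = η₂·Q_m = 4110 W.

Ẇ₂ ≈ 4110 W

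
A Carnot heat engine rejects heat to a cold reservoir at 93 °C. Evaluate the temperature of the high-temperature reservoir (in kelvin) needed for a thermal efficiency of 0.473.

T_C = 93 °C → 93 + 273.15 = 366.15 K.
From η = 1 − T_C/T_H, solving for T_H gives T_H = T_C/(1 − η) = 366.15/(1 − 0.473) = 694.8 K.

T_H ≈ 694.8 K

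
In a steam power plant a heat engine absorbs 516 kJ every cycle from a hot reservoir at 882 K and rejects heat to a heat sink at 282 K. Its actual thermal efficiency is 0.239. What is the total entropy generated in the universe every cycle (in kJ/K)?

ΔS_univ ≈ 0.807 kJ/K

W = η·Q_H = 0.239 × 516 = 123.3 kJ, so Q_C = Q_H − W = 392.7 kJ.
The hot reservoir loses entropy Q_H/T_H = 516/882.00 = 0.5850 kJ/K; the cold reservoir gains Q_C/T_C = 392.7/282.00 = 1.392 kJ/K.
ΔS_univ = −Q_H/T_H + Q_C/T_C = 0.807 kJ/K (> 0, since η = 0.239 < η_Carnot = 0.680).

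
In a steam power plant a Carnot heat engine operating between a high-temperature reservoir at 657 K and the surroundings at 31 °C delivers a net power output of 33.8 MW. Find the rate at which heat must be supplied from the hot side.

T_C = 31 °C → 31 + 273.15 = 304.15 K.
Since the cycle is reversible, η = 1 − T_C/T_H = 1 − 304.15/657.00 = 0.5371.
Q_H = W/η = 33.8/0.5371 = 62.9 MW.

Q̇_H ≈ 62.9 MW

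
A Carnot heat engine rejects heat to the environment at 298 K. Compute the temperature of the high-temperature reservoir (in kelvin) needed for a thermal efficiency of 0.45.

From η = 1 − T_C/T_H, solving for T_H gives T_H = T_C/(1 − η) = 298.00/(1 − 0.45) = 542 K.

T_H ≈ 542 K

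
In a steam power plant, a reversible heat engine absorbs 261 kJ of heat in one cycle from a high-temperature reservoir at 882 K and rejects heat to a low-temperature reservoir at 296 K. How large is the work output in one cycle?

W ≈ 173 kJ

The Carnot efficiency is η = 1 − T_C/T_H = 1 − 296.00/882.00 = 0.6644.
W = η·Q_H = 0.6644 × 261 = 173 kJ.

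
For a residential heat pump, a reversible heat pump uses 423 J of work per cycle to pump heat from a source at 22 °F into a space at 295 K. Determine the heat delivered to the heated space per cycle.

T_C = 22 °F → (22 − 32) × 5/9 = -5.56 °C = 267.59 K.
The Carnot heat-pump COP is COP_HP = T_H/(T_H − T_C) = 295.00/27.41 = 10.7642.
Q_H = COP_HP · W = 10.7642 × 423 = 4550 J.

Q_H ≈ 4550 J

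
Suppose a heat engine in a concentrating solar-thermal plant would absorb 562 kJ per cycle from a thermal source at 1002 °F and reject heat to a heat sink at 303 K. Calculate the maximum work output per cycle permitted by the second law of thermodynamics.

T_H = 1002 °F → (1002 − 32) × 5/9 = 538.89 °C = 812.04 K.
The second-law ceiling is the Carnot efficiency, η_max = 1 − T_C/T_H = 1 − 303.00/812.04 = 0.6269.
W_max = η_max · Q_H = 0.6269 × 562 = 352.3 kJ.

W_max ≈ 352.3 kJ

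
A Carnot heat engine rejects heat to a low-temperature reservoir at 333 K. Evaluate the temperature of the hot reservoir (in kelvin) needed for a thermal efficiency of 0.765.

T_H ≈ 1417 K

From η = 1 − T_C/T_H, solving for T_H gives T_H = T_C/(1 − η) = 333.00/(1 − 0.765) = 1417 K.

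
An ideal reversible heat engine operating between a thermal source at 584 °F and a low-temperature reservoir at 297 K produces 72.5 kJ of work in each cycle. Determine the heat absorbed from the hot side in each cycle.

Q_H ≈ 149 kJ

T_H = 584 °F → (584 − 32) × 5/9 = 306.67 °C = 579.82 K.
For a reversible engine, η = 1 − T_C/T_H = 1 − 297.00/579.82 = 0.4878.
Q_H = W/η = 72.5/0.4878 = 149 kJ.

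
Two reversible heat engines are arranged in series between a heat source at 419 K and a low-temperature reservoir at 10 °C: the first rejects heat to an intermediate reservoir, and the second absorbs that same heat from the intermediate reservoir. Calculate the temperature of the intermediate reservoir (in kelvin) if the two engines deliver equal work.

T_m ≈ 351 K

T_C = 10 °C → 10 + 273.15 = 283.15 K.
For reversible stages Q_m = Q_H·(T_m/T_H). Setting W₁ = Q_H(1 − T_m/T_H) equal to W₂ = Q_m(1 − T_C/T_m) = Q_H·(T_m − T_C)/T_H gives T_H − T_m = T_m − T_C, so T_m = (T_H + T_C)/2 = (419.00 + 283.15)/2 = 351 K.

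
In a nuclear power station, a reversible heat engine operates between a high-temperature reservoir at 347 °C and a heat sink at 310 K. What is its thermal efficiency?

T_H = 347 °C → 347 + 273.15 = 620.15 K.
Since the cycle is reversible, η = 1 − T_C/T_H = 1 − 310.00/620.15 = 0.500.

η ≈ 0.500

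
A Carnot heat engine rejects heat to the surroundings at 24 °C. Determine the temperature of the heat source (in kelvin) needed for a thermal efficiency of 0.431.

T_C = 24 °C → 24 + 273.15 = 297.15 K.
From η = 1 − T_C/T_H, solving for T_H gives T_H = T_C/(1 − η) = 297.15/(1 − 0.431) = 522 K.

T_H ≈ 522 K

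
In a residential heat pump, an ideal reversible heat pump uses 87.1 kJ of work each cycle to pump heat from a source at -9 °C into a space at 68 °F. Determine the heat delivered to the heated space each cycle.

Q_H ≈ 880 kJ

T_H = 68 °F → (68 − 32) × 5/9 = 20.00 °C = 293.15 K.
T_C = -9 °C → -9 + 273.15 = 264.15 K.
Reversible heating COP: COP_HP = T_H/(T_H − T_C) = 293.15/29.00 = 10.1086.
Q_H = COP_HP · W = 10.1086 × 87.1 = 880 kJ.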